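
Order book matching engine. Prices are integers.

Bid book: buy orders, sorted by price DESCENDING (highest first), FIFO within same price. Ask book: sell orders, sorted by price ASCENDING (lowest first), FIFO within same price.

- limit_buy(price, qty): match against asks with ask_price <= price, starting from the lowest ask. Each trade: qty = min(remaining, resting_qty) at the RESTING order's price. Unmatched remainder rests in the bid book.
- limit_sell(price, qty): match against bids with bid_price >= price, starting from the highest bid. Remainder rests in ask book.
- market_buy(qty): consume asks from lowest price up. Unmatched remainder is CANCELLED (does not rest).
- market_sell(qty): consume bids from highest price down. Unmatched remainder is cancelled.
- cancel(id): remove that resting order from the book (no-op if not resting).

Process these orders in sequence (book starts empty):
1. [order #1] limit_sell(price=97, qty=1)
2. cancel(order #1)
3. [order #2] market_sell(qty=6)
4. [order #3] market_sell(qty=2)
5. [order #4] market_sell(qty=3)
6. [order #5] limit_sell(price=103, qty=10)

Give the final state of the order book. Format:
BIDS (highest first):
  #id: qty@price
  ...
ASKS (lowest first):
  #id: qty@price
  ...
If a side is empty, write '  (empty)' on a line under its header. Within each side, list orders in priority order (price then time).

After op 1 [order #1] limit_sell(price=97, qty=1): fills=none; bids=[-] asks=[#1:1@97]
After op 2 cancel(order #1): fills=none; bids=[-] asks=[-]
After op 3 [order #2] market_sell(qty=6): fills=none; bids=[-] asks=[-]
After op 4 [order #3] market_sell(qty=2): fills=none; bids=[-] asks=[-]
After op 5 [order #4] market_sell(qty=3): fills=none; bids=[-] asks=[-]
After op 6 [order #5] limit_sell(price=103, qty=10): fills=none; bids=[-] asks=[#5:10@103]

Answer: BIDS (highest first):
  (empty)
ASKS (lowest first):
  #5: 10@103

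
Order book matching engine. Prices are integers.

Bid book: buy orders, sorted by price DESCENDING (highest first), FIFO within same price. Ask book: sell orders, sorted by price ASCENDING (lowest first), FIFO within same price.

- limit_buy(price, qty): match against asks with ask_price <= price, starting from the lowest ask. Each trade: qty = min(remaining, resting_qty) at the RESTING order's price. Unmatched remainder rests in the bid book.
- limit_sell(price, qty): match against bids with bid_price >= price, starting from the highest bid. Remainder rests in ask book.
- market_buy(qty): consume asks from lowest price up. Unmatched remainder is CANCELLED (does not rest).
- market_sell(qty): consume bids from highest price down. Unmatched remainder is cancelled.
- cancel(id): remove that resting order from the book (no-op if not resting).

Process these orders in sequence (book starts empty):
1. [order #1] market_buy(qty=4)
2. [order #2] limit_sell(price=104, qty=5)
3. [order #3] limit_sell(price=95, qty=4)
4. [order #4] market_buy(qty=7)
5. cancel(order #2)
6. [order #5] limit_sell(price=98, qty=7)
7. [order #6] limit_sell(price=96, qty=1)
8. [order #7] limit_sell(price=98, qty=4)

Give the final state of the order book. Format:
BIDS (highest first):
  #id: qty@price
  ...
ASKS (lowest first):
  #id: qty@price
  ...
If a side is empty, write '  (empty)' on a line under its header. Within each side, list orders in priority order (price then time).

Answer: BIDS (highest first):
  (empty)
ASKS (lowest first):
  #6: 1@96
  #5: 7@98
  #7: 4@98

Derivation:
After op 1 [order #1] market_buy(qty=4): fills=none; bids=[-] asks=[-]
After op 2 [order #2] limit_sell(price=104, qty=5): fills=none; bids=[-] asks=[#2:5@104]
After op 3 [order #3] limit_sell(price=95, qty=4): fills=none; bids=[-] asks=[#3:4@95 #2:5@104]
After op 4 [order #4] market_buy(qty=7): fills=#4x#3:4@95 #4x#2:3@104; bids=[-] asks=[#2:2@104]
After op 5 cancel(order #2): fills=none; bids=[-] asks=[-]
After op 6 [order #5] limit_sell(price=98, qty=7): fills=none; bids=[-] asks=[#5:7@98]
After op 7 [order #6] limit_sell(price=96, qty=1): fills=none; bids=[-] asks=[#6:1@96 #5:7@98]
After op 8 [order #7] limit_sell(price=98, qty=4): fills=none; bids=[-] asks=[#6:1@96 #5:7@98 #7:4@98]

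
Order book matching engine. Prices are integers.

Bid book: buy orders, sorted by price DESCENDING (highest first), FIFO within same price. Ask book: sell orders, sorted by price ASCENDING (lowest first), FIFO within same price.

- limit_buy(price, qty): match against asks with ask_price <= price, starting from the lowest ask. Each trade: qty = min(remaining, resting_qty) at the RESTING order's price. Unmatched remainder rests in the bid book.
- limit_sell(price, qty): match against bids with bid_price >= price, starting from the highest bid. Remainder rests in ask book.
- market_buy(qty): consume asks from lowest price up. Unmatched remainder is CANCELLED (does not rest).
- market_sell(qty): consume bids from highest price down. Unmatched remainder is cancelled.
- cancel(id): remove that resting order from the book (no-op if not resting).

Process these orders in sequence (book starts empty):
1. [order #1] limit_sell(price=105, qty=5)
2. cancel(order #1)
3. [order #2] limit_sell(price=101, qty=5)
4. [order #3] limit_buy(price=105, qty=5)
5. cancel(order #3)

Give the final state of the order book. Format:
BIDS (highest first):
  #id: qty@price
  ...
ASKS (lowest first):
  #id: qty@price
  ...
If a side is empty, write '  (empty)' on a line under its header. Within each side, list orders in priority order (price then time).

After op 1 [order #1] limit_sell(price=105, qty=5): fills=none; bids=[-] asks=[#1:5@105]
After op 2 cancel(order #1): fills=none; bids=[-] asks=[-]
After op 3 [order #2] limit_sell(price=101, qty=5): fills=none; bids=[-] asks=[#2:5@101]
After op 4 [order #3] limit_buy(price=105, qty=5): fills=#3x#2:5@101; bids=[-] asks=[-]
After op 5 cancel(order #3): fills=none; bids=[-] asks=[-]

Answer: BIDS (highest first):
  (empty)
ASKS (lowest first):
  (empty)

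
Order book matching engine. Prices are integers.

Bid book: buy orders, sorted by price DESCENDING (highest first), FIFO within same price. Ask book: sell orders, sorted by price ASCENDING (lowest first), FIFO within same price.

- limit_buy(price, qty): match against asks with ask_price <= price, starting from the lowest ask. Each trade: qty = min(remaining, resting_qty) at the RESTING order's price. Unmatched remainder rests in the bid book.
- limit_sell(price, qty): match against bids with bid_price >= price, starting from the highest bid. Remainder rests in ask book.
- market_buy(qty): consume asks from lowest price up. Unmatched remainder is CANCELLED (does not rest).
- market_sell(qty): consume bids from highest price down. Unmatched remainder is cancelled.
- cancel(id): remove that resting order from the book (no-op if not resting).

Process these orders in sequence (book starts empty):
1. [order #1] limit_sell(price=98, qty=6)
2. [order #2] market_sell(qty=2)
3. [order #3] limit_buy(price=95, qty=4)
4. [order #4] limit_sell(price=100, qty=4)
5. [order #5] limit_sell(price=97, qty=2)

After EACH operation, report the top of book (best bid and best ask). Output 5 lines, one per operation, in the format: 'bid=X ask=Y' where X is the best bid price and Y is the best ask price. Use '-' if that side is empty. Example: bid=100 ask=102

Answer: bid=- ask=98
bid=- ask=98
bid=95 ask=98
bid=95 ask=98
bid=95 ask=97

Derivation:
After op 1 [order #1] limit_sell(price=98, qty=6): fills=none; bids=[-] asks=[#1:6@98]
After op 2 [order #2] market_sell(qty=2): fills=none; bids=[-] asks=[#1:6@98]
After op 3 [order #3] limit_buy(price=95, qty=4): fills=none; bids=[#3:4@95] asks=[#1:6@98]
After op 4 [order #4] limit_sell(price=100, qty=4): fills=none; bids=[#3:4@95] asks=[#1:6@98 #4:4@100]
After op 5 [order #5] limit_sell(price=97, qty=2): fills=none; bids=[#3:4@95] asks=[#5:2@97 #1:6@98 #4:4@100]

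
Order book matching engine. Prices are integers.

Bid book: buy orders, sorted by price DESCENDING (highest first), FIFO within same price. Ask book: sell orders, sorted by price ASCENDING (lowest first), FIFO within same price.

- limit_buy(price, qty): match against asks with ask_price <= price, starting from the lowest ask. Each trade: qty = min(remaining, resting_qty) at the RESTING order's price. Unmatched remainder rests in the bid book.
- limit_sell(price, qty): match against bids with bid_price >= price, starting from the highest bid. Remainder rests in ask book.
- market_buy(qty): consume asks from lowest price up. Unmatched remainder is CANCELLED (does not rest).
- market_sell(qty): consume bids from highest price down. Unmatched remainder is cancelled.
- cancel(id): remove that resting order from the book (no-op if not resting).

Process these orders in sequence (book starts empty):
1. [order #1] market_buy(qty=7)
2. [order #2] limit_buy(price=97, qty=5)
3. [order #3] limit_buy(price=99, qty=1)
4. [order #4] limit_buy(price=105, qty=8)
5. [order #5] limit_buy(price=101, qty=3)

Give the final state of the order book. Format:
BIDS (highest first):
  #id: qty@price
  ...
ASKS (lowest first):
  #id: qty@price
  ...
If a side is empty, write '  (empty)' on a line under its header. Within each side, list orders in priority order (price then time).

After op 1 [order #1] market_buy(qty=7): fills=none; bids=[-] asks=[-]
After op 2 [order #2] limit_buy(price=97, qty=5): fills=none; bids=[#2:5@97] asks=[-]
After op 3 [order #3] limit_buy(price=99, qty=1): fills=none; bids=[#3:1@99 #2:5@97] asks=[-]
After op 4 [order #4] limit_buy(price=105, qty=8): fills=none; bids=[#4:8@105 #3:1@99 #2:5@97] asks=[-]
After op 5 [order #5] limit_buy(price=101, qty=3): fills=none; bids=[#4:8@105 #5:3@101 #3:1@99 #2:5@97] asks=[-]

Answer: BIDS (highest first):
  #4: 8@105
  #5: 3@101
  #3: 1@99
  #2: 5@97
ASKS (lowest first):
  (empty)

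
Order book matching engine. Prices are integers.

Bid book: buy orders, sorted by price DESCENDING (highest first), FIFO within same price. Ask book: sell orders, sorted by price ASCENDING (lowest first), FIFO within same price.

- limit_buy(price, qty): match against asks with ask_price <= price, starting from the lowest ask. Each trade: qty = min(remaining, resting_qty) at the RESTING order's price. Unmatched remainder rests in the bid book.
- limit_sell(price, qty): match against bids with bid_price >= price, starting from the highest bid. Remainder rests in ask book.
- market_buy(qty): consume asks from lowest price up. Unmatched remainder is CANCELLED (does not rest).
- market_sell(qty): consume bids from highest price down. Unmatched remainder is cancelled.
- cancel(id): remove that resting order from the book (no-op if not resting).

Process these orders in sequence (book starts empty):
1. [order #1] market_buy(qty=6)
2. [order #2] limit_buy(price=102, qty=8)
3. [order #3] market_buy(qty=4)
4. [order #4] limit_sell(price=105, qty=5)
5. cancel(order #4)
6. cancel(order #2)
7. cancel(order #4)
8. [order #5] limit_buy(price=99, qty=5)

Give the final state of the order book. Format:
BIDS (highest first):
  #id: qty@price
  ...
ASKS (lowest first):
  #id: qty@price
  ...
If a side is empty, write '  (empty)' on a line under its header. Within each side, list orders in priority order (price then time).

Answer: BIDS (highest first):
  #5: 5@99
ASKS (lowest first):
  (empty)

Derivation:
After op 1 [order #1] market_buy(qty=6): fills=none; bids=[-] asks=[-]
After op 2 [order #2] limit_buy(price=102, qty=8): fills=none; bids=[#2:8@102] asks=[-]
After op 3 [order #3] market_buy(qty=4): fills=none; bids=[#2:8@102] asks=[-]
After op 4 [order #4] limit_sell(price=105, qty=5): fills=none; bids=[#2:8@102] asks=[#4:5@105]
After op 5 cancel(order #4): fills=none; bids=[#2:8@102] asks=[-]
After op 6 cancel(order #2): fills=none; bids=[-] asks=[-]
After op 7 cancel(order #4): fills=none; bids=[-] asks=[-]
After op 8 [order #5] limit_buy(price=99, qty=5): fills=none; bids=[#5:5@99] asks=[-]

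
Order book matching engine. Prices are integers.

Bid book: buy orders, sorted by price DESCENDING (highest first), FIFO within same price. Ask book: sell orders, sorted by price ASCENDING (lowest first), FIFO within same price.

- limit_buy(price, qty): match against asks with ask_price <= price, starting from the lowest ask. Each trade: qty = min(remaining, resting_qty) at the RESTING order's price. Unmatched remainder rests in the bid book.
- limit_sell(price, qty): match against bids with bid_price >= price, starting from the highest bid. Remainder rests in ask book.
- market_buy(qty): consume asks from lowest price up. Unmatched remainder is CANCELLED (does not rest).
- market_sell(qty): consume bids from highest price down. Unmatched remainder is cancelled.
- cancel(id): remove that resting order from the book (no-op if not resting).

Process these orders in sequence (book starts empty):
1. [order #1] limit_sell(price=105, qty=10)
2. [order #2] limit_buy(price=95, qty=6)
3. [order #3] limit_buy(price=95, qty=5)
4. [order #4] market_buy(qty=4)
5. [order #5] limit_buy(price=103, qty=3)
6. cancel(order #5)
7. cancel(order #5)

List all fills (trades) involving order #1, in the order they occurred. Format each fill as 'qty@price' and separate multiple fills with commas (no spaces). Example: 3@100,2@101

Answer: 4@105

Derivation:
After op 1 [order #1] limit_sell(price=105, qty=10): fills=none; bids=[-] asks=[#1:10@105]
After op 2 [order #2] limit_buy(price=95, qty=6): fills=none; bids=[#2:6@95] asks=[#1:10@105]
After op 3 [order #3] limit_buy(price=95, qty=5): fills=none; bids=[#2:6@95 #3:5@95] asks=[#1:10@105]
After op 4 [order #4] market_buy(qty=4): fills=#4x#1:4@105; bids=[#2:6@95 #3:5@95] asks=[#1:6@105]
After op 5 [order #5] limit_buy(price=103, qty=3): fills=none; bids=[#5:3@103 #2:6@95 #3:5@95] asks=[#1:6@105]
After op 6 cancel(order #5): fills=none; bids=[#2:6@95 #3:5@95] asks=[#1:6@105]
After op 7 cancel(order #5): fills=none; bids=[#2:6@95 #3:5@95] asks=[#1:6@105]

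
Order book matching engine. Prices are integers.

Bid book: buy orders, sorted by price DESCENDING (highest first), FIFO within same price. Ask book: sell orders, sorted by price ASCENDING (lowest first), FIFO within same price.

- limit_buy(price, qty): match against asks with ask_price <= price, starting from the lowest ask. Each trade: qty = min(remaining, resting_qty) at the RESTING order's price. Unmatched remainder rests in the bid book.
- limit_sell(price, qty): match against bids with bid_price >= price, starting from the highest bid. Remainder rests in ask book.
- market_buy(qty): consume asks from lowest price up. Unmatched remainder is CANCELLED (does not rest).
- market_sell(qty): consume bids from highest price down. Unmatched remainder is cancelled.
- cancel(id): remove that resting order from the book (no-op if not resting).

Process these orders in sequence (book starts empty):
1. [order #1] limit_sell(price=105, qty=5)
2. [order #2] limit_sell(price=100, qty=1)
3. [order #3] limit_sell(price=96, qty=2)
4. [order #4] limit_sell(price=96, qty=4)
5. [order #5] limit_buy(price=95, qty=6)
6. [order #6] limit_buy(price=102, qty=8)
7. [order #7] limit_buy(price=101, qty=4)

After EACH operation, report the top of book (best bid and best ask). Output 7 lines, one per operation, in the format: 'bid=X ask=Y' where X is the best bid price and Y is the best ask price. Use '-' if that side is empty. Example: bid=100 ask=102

After op 1 [order #1] limit_sell(price=105, qty=5): fills=none; bids=[-] asks=[#1:5@105]
After op 2 [order #2] limit_sell(price=100, qty=1): fills=none; bids=[-] asks=[#2:1@100 #1:5@105]
After op 3 [order #3] limit_sell(price=96, qty=2): fills=none; bids=[-] asks=[#3:2@96 #2:1@100 #1:5@105]
After op 4 [order #4] limit_sell(price=96, qty=4): fills=none; bids=[-] asks=[#3:2@96 #4:4@96 #2:1@100 #1:5@105]
After op 5 [order #5] limit_buy(price=95, qty=6): fills=none; bids=[#5:6@95] asks=[#3:2@96 #4:4@96 #2:1@100 #1:5@105]
After op 6 [order #6] limit_buy(price=102, qty=8): fills=#6x#3:2@96 #6x#4:4@96 #6x#2:1@100; bids=[#6:1@102 #5:6@95] asks=[#1:5@105]
After op 7 [order #7] limit_buy(price=101, qty=4): fills=none; bids=[#6:1@102 #7:4@101 #5:6@95] asks=[#1:5@105]

Answer: bid=- ask=105
bid=- ask=100
bid=- ask=96
bid=- ask=96
bid=95 ask=96
bid=102 ask=105
bid=102 ask=105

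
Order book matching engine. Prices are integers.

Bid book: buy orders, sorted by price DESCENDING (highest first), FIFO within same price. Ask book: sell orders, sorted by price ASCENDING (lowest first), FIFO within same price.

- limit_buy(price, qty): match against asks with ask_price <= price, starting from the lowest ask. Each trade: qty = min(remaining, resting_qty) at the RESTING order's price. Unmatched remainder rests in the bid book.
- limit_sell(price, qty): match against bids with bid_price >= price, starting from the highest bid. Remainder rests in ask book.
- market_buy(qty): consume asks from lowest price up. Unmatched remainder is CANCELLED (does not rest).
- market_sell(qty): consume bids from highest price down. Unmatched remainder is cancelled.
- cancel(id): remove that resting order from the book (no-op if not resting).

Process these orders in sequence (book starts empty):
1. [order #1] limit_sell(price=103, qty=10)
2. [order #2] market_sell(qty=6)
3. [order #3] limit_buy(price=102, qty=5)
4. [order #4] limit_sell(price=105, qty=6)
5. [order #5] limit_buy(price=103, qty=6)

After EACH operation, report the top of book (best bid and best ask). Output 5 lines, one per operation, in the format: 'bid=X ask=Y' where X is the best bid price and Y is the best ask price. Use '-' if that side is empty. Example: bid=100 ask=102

After op 1 [order #1] limit_sell(price=103, qty=10): fills=none; bids=[-] asks=[#1:10@103]
After op 2 [order #2] market_sell(qty=6): fills=none; bids=[-] asks=[#1:10@103]
After op 3 [order #3] limit_buy(price=102, qty=5): fills=none; bids=[#3:5@102] asks=[#1:10@103]
After op 4 [order #4] limit_sell(price=105, qty=6): fills=none; bids=[#3:5@102] asks=[#1:10@103 #4:6@105]
After op 5 [order #5] limit_buy(price=103, qty=6): fills=#5x#1:6@103; bids=[#3:5@102] asks=[#1:4@103 #4:6@105]

Answer: bid=- ask=103
bid=- ask=103
bid=102 ask=103
bid=102 ask=103
bid=102 ask=103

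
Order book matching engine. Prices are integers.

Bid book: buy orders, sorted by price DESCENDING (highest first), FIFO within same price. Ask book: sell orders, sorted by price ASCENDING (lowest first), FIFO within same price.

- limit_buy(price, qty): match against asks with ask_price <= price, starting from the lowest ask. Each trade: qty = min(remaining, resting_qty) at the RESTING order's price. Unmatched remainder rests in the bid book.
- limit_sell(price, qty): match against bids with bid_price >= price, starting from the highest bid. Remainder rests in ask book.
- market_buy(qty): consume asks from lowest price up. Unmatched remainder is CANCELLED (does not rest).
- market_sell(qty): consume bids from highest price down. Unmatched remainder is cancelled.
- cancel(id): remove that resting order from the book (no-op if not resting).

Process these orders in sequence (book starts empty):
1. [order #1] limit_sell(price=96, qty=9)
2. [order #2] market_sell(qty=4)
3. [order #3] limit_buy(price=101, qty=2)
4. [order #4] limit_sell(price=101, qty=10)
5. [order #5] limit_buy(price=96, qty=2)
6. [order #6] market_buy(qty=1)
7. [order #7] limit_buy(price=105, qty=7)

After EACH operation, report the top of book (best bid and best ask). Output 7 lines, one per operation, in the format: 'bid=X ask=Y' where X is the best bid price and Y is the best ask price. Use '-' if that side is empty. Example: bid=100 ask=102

After op 1 [order #1] limit_sell(price=96, qty=9): fills=none; bids=[-] asks=[#1:9@96]
After op 2 [order #2] market_sell(qty=4): fills=none; bids=[-] asks=[#1:9@96]
After op 3 [order #3] limit_buy(price=101, qty=2): fills=#3x#1:2@96; bids=[-] asks=[#1:7@96]
After op 4 [order #4] limit_sell(price=101, qty=10): fills=none; bids=[-] asks=[#1:7@96 #4:10@101]
After op 5 [order #5] limit_buy(price=96, qty=2): fills=#5x#1:2@96; bids=[-] asks=[#1:5@96 #4:10@101]
After op 6 [order #6] market_buy(qty=1): fills=#6x#1:1@96; bids=[-] asks=[#1:4@96 #4:10@101]
After op 7 [order #7] limit_buy(price=105, qty=7): fills=#7x#1:4@96 #7x#4:3@101; bids=[-] asks=[#4:7@101]

Answer: bid=- ask=96
bid=- ask=96
bid=- ask=96
bid=- ask=96
bid=- ask=96
bid=- ask=96
bid=- ask=101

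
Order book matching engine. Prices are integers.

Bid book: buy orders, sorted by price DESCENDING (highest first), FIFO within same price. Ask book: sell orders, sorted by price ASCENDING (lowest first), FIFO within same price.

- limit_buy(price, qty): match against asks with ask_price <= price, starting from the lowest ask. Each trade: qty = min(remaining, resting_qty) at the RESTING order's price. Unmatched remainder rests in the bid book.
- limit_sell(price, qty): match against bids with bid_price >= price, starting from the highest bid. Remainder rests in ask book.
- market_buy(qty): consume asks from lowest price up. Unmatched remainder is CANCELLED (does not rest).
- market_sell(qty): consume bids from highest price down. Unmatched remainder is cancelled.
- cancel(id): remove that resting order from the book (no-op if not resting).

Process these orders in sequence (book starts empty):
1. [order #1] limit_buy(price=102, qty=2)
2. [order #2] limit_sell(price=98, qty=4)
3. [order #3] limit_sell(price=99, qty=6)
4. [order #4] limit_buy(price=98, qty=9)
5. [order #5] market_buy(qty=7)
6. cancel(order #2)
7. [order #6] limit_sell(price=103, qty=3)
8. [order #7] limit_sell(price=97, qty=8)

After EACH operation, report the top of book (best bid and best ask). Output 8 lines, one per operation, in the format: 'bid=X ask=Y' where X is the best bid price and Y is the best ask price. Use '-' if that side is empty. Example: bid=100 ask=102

After op 1 [order #1] limit_buy(price=102, qty=2): fills=none; bids=[#1:2@102] asks=[-]
After op 2 [order #2] limit_sell(price=98, qty=4): fills=#1x#2:2@102; bids=[-] asks=[#2:2@98]
After op 3 [order #3] limit_sell(price=99, qty=6): fills=none; bids=[-] asks=[#2:2@98 #3:6@99]
After op 4 [order #4] limit_buy(price=98, qty=9): fills=#4x#2:2@98; bids=[#4:7@98] asks=[#3:6@99]
After op 5 [order #5] market_buy(qty=7): fills=#5x#3:6@99; bids=[#4:7@98] asks=[-]
After op 6 cancel(order #2): fills=none; bids=[#4:7@98] asks=[-]
After op 7 [order #6] limit_sell(price=103, qty=3): fills=none; bids=[#4:7@98] asks=[#6:3@103]
After op 8 [order #7] limit_sell(price=97, qty=8): fills=#4x#7:7@98; bids=[-] asks=[#7:1@97 #6:3@103]

Answer: bid=102 ask=-
bid=- ask=98
bid=- ask=98
bid=98 ask=99
bid=98 ask=-
bid=98 ask=-
bid=98 ask=103
bid=- ask=97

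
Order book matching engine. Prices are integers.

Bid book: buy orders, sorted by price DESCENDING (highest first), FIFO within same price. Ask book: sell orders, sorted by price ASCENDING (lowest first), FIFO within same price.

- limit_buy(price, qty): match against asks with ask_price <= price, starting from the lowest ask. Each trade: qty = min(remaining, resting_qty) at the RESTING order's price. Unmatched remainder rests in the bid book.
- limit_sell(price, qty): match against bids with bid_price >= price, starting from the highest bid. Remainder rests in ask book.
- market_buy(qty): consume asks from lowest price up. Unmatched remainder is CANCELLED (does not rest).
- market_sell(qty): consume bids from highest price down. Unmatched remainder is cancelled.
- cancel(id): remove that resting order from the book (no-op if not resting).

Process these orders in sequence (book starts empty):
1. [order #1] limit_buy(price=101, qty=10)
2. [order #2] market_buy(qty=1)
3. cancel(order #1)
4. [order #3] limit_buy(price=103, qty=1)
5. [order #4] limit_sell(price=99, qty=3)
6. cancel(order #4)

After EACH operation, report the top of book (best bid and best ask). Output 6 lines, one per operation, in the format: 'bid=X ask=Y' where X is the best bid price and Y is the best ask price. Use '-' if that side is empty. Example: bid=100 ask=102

After op 1 [order #1] limit_buy(price=101, qty=10): fills=none; bids=[#1:10@101] asks=[-]
After op 2 [order #2] market_buy(qty=1): fills=none; bids=[#1:10@101] asks=[-]
After op 3 cancel(order #1): fills=none; bids=[-] asks=[-]
After op 4 [order #3] limit_buy(price=103, qty=1): fills=none; bids=[#3:1@103] asks=[-]
After op 5 [order #4] limit_sell(price=99, qty=3): fills=#3x#4:1@103; bids=[-] asks=[#4:2@99]
After op 6 cancel(order #4): fills=none; bids=[-] asks=[-]

Answer: bid=101 ask=-
bid=101 ask=-
bid=- ask=-
bid=103 ask=-
bid=- ask=99
bid=- ask=-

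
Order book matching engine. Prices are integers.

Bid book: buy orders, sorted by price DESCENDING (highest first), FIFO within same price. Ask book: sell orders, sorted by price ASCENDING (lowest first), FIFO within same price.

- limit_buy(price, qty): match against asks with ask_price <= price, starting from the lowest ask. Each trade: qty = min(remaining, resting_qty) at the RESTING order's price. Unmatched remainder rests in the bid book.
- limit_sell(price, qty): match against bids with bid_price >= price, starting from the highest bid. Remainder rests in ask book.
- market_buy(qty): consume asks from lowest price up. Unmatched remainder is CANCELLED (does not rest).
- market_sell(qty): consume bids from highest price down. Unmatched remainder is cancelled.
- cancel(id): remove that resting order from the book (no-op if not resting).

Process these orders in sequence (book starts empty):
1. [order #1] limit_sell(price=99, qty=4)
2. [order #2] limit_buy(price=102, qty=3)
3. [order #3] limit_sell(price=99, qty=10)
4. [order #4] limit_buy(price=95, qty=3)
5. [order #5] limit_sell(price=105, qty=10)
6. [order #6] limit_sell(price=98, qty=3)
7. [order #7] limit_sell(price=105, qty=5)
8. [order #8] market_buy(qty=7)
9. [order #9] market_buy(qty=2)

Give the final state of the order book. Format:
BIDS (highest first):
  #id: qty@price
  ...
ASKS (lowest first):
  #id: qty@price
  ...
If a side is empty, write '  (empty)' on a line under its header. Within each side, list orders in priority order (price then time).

After op 1 [order #1] limit_sell(price=99, qty=4): fills=none; bids=[-] asks=[#1:4@99]
After op 2 [order #2] limit_buy(price=102, qty=3): fills=#2x#1:3@99; bids=[-] asks=[#1:1@99]
After op 3 [order #3] limit_sell(price=99, qty=10): fills=none; bids=[-] asks=[#1:1@99 #3:10@99]
After op 4 [order #4] limit_buy(price=95, qty=3): fills=none; bids=[#4:3@95] asks=[#1:1@99 #3:10@99]
After op 5 [order #5] limit_sell(price=105, qty=10): fills=none; bids=[#4:3@95] asks=[#1:1@99 #3:10@99 #5:10@105]
After op 6 [order #6] limit_sell(price=98, qty=3): fills=none; bids=[#4:3@95] asks=[#6:3@98 #1:1@99 #3:10@99 #5:10@105]
After op 7 [order #7] limit_sell(price=105, qty=5): fills=none; bids=[#4:3@95] asks=[#6:3@98 #1:1@99 #3:10@99 #5:10@105 #7:5@105]
After op 8 [order #8] market_buy(qty=7): fills=#8x#6:3@98 #8x#1:1@99 #8x#3:3@99; bids=[#4:3@95] asks=[#3:7@99 #5:10@105 #7:5@105]
After op 9 [order #9] market_buy(qty=2): fills=#9x#3:2@99; bids=[#4:3@95] asks=[#3:5@99 #5:10@105 #7:5@105]

Answer: BIDS (highest first):
  #4: 3@95
ASKS (lowest first):
  #3: 5@99
  #5: 10@105
  #7: 5@105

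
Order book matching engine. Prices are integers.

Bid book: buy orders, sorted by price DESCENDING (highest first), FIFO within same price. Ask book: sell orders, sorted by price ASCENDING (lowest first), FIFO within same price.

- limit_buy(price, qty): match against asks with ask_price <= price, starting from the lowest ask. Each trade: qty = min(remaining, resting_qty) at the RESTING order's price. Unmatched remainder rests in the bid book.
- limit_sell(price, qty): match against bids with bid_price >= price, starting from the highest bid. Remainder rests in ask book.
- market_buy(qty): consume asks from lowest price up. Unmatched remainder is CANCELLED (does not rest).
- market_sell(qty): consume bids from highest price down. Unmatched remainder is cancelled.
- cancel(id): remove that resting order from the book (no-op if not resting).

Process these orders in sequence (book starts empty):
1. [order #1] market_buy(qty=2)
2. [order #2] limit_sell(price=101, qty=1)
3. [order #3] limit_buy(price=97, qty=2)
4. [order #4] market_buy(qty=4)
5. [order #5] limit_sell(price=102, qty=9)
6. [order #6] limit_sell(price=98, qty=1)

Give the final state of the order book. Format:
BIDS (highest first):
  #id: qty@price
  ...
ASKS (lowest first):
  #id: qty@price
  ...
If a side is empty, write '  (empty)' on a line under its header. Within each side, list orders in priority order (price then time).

After op 1 [order #1] market_buy(qty=2): fills=none; bids=[-] asks=[-]
After op 2 [order #2] limit_sell(price=101, qty=1): fills=none; bids=[-] asks=[#2:1@101]
After op 3 [order #3] limit_buy(price=97, qty=2): fills=none; bids=[#3:2@97] asks=[#2:1@101]
After op 4 [order #4] market_buy(qty=4): fills=#4x#2:1@101; bids=[#3:2@97] asks=[-]
After op 5 [order #5] limit_sell(price=102, qty=9): fills=none; bids=[#3:2@97] asks=[#5:9@102]
After op 6 [order #6] limit_sell(price=98, qty=1): fills=none; bids=[#3:2@97] asks=[#6:1@98 #5:9@102]

Answer: BIDS (highest first):
  #3: 2@97
ASKS (lowest first):
  #6: 1@98
  #5: 9@102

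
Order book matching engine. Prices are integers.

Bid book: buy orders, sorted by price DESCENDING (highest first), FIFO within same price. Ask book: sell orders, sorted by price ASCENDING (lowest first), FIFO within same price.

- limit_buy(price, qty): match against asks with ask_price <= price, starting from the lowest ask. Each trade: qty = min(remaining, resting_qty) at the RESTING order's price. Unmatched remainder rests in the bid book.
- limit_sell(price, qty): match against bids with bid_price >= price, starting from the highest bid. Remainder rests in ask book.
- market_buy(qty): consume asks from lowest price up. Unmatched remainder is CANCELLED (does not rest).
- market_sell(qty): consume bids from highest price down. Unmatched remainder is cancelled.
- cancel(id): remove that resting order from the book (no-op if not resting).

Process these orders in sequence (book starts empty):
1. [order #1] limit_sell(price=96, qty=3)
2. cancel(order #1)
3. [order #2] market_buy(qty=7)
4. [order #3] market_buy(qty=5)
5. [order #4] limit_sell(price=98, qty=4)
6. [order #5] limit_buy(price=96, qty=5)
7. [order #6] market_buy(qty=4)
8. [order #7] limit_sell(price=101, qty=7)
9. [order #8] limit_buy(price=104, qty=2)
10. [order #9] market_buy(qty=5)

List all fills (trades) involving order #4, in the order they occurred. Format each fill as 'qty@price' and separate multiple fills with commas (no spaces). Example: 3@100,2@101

Answer: 4@98

Derivation:
After op 1 [order #1] limit_sell(price=96, qty=3): fills=none; bids=[-] asks=[#1:3@96]
After op 2 cancel(order #1): fills=none; bids=[-] asks=[-]
After op 3 [order #2] market_buy(qty=7): fills=none; bids=[-] asks=[-]
After op 4 [order #3] market_buy(qty=5): fills=none; bids=[-] asks=[-]
After op 5 [order #4] limit_sell(price=98, qty=4): fills=none; bids=[-] asks=[#4:4@98]
After op 6 [order #5] limit_buy(price=96, qty=5): fills=none; bids=[#5:5@96] asks=[#4:4@98]
After op 7 [order #6] market_buy(qty=4): fills=#6x#4:4@98; bids=[#5:5@96] asks=[-]
After op 8 [order #7] limit_sell(price=101, qty=7): fills=none; bids=[#5:5@96] asks=[#7:7@101]
After op 9 [order #8] limit_buy(price=104, qty=2): fills=#8x#7:2@101; bids=[#5:5@96] asks=[#7:5@101]
After op 10 [order #9] market_buy(qty=5): fills=#9x#7:5@101; bids=[#5:5@96] asks=[-]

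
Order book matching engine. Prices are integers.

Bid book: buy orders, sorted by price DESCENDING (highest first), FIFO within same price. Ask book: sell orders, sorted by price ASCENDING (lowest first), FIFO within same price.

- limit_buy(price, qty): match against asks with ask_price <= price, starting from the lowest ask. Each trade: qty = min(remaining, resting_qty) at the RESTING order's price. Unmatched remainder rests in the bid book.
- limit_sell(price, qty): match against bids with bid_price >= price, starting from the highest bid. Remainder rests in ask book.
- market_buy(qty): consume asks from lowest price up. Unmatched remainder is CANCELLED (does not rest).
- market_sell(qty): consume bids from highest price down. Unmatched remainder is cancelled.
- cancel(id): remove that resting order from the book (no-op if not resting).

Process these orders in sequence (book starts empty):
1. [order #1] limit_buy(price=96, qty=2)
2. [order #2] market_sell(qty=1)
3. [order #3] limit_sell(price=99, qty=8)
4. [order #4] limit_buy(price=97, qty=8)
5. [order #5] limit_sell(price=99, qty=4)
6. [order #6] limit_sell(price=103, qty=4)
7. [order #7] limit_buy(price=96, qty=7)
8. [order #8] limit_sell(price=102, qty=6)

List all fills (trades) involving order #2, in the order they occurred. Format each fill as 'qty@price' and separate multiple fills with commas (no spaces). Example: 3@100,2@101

After op 1 [order #1] limit_buy(price=96, qty=2): fills=none; bids=[#1:2@96] asks=[-]
After op 2 [order #2] market_sell(qty=1): fills=#1x#2:1@96; bids=[#1:1@96] asks=[-]
After op 3 [order #3] limit_sell(price=99, qty=8): fills=none; bids=[#1:1@96] asks=[#3:8@99]
After op 4 [order #4] limit_buy(price=97, qty=8): fills=none; bids=[#4:8@97 #1:1@96] asks=[#3:8@99]
After op 5 [order #5] limit_sell(price=99, qty=4): fills=none; bids=[#4:8@97 #1:1@96] asks=[#3:8@99 #5:4@99]
After op 6 [order #6] limit_sell(price=103, qty=4): fills=none; bids=[#4:8@97 #1:1@96] asks=[#3:8@99 #5:4@99 #6:4@103]
After op 7 [order #7] limit_buy(price=96, qty=7): fills=none; bids=[#4:8@97 #1:1@96 #7:7@96] asks=[#3:8@99 #5:4@99 #6:4@103]
After op 8 [order #8] limit_sell(price=102, qty=6): fills=none; bids=[#4:8@97 #1:1@96 #7:7@96] asks=[#3:8@99 #5:4@99 #8:6@102 #6:4@103]

Answer: 1@96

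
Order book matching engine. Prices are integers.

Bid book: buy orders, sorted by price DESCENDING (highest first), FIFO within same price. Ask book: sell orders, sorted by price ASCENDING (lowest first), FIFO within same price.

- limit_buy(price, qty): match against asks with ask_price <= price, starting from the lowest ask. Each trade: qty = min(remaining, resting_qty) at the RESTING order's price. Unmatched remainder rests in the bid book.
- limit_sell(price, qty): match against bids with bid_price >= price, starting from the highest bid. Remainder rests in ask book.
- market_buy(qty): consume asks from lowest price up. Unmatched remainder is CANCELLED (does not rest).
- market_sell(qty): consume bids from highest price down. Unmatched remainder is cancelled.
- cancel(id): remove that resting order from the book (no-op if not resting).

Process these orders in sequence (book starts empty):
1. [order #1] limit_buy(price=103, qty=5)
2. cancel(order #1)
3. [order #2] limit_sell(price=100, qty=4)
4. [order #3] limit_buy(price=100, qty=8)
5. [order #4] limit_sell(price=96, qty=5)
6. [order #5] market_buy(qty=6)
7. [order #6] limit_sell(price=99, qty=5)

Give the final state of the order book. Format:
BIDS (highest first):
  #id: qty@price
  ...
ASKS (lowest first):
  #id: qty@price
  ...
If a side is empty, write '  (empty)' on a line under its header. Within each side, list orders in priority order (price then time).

Answer: BIDS (highest first):
  (empty)
ASKS (lowest first):
  #6: 5@99

Derivation:
After op 1 [order #1] limit_buy(price=103, qty=5): fills=none; bids=[#1:5@103] asks=[-]
After op 2 cancel(order #1): fills=none; bids=[-] asks=[-]
After op 3 [order #2] limit_sell(price=100, qty=4): fills=none; bids=[-] asks=[#2:4@100]
After op 4 [order #3] limit_buy(price=100, qty=8): fills=#3x#2:4@100; bids=[#3:4@100] asks=[-]
After op 5 [order #4] limit_sell(price=96, qty=5): fills=#3x#4:4@100; bids=[-] asks=[#4:1@96]
After op 6 [order #5] market_buy(qty=6): fills=#5x#4:1@96; bids=[-] asks=[-]
After op 7 [order #6] limit_sell(price=99, qty=5): fills=none; bids=[-] asks=[#6:5@99]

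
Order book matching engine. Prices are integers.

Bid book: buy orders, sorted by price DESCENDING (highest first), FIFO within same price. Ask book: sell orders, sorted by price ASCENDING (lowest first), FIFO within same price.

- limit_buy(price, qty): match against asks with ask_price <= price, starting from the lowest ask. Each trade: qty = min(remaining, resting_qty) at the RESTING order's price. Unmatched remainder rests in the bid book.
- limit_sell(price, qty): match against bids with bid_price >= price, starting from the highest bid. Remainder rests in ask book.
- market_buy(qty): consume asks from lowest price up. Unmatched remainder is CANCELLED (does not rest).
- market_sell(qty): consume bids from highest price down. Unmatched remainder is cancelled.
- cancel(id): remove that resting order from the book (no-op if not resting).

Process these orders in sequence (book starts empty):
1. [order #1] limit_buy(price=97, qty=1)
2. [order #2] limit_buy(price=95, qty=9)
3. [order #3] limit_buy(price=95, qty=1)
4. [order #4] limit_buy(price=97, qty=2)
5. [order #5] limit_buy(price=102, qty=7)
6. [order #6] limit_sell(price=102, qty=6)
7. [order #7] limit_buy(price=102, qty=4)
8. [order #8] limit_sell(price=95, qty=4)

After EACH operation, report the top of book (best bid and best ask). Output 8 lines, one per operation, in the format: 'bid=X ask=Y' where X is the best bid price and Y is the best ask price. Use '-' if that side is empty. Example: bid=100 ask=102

Answer: bid=97 ask=-
bid=97 ask=-
bid=97 ask=-
bid=97 ask=-
bid=102 ask=-
bid=102 ask=-
bid=102 ask=-
bid=102 ask=-

Derivation:
After op 1 [order #1] limit_buy(price=97, qty=1): fills=none; bids=[#1:1@97] asks=[-]
After op 2 [order #2] limit_buy(price=95, qty=9): fills=none; bids=[#1:1@97 #2:9@95] asks=[-]
After op 3 [order #3] limit_buy(price=95, qty=1): fills=none; bids=[#1:1@97 #2:9@95 #3:1@95] asks=[-]
After op 4 [order #4] limit_buy(price=97, qty=2): fills=none; bids=[#1:1@97 #4:2@97 #2:9@95 #3:1@95] asks=[-]
After op 5 [order #5] limit_buy(price=102, qty=7): fills=none; bids=[#5:7@102 #1:1@97 #4:2@97 #2:9@95 #3:1@95] asks=[-]
After op 6 [order #6] limit_sell(price=102, qty=6): fills=#5x#6:6@102; bids=[#5:1@102 #1:1@97 #4:2@97 #2:9@95 #3:1@95] asks=[-]
After op 7 [order #7] limit_buy(price=102, qty=4): fills=none; bids=[#5:1@102 #7:4@102 #1:1@97 #4:2@97 #2:9@95 #3:1@95] asks=[-]
After op 8 [order #8] limit_sell(price=95, qty=4): fills=#5x#8:1@102 #7x#8:3@102; bids=[#7:1@102 #1:1@97 #4:2@97 #2:9@95 #3:1@95] asks=[-]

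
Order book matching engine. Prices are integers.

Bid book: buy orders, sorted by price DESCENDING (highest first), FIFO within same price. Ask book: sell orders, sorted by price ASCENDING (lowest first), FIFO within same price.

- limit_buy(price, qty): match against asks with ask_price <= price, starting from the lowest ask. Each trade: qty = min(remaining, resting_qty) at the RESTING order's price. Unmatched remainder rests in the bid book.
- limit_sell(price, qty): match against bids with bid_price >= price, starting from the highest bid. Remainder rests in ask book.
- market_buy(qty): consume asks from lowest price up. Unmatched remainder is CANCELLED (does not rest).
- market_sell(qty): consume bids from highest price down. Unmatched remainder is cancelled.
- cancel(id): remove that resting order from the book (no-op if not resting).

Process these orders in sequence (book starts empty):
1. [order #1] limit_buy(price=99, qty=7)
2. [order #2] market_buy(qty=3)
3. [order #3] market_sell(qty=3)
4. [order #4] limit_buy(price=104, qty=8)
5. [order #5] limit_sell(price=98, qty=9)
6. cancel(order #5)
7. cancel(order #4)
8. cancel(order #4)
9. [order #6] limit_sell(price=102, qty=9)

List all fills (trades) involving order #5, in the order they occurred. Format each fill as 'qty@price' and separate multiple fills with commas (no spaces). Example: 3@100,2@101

After op 1 [order #1] limit_buy(price=99, qty=7): fills=none; bids=[#1:7@99] asks=[-]
After op 2 [order #2] market_buy(qty=3): fills=none; bids=[#1:7@99] asks=[-]
After op 3 [order #3] market_sell(qty=3): fills=#1x#3:3@99; bids=[#1:4@99] asks=[-]
After op 4 [order #4] limit_buy(price=104, qty=8): fills=none; bids=[#4:8@104 #1:4@99] asks=[-]
After op 5 [order #5] limit_sell(price=98, qty=9): fills=#4x#5:8@104 #1x#5:1@99; bids=[#1:3@99] asks=[-]
After op 6 cancel(order #5): fills=none; bids=[#1:3@99] asks=[-]
After op 7 cancel(order #4): fills=none; bids=[#1:3@99] asks=[-]
After op 8 cancel(order #4): fills=none; bids=[#1:3@99] asks=[-]
After op 9 [order #6] limit_sell(price=102, qty=9): fills=none; bids=[#1:3@99] asks=[#6:9@102]

Answer: 8@104,1@99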